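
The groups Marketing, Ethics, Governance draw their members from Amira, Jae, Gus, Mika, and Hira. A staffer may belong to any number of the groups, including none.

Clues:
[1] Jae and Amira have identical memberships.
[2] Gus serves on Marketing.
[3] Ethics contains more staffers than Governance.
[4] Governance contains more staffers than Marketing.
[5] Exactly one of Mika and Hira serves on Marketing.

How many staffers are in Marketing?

From (2): Gus ∈ Marketing.
Suppose Amira ∈ Marketing: no assignment then satisfies all the clues, so Amira ∉ Marketing.

2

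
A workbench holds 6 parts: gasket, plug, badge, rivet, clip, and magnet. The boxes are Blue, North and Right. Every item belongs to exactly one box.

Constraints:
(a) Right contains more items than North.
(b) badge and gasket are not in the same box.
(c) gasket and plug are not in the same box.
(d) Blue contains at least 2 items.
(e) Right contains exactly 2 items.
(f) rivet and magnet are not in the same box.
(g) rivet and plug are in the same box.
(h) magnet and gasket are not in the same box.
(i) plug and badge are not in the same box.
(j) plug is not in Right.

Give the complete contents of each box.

Blue = {clip, plug, rivet}; North = {gasket}; Right = {badge, magnet}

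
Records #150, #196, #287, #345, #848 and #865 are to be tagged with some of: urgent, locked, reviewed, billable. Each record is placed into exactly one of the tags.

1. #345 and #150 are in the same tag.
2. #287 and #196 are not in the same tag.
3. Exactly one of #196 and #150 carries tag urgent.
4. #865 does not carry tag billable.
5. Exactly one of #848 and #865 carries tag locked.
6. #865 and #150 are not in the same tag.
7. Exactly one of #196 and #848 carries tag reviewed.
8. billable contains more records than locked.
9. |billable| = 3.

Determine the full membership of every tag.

From (4): #865 ∉ billable.
Suppose #150 ∈ urgent: no assignment then satisfies all the clues, so #150 ∉ urgent.

urgent = {#196}; locked = {#865}; reviewed = {#848}; billable = {#150, #287, #345}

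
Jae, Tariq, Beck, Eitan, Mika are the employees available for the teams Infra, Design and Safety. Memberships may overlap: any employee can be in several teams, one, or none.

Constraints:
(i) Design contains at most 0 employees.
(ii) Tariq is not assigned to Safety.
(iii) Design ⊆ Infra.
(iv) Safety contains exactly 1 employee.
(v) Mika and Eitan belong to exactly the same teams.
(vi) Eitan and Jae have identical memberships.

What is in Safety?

Safety = {Beck}

From (ii): Tariq ∉ Safety.
(i): Design already has 0, so the rest are out.
Suppose Jae ∈ Safety: no assignment then satisfies all the clues, so Jae ∉ Safety.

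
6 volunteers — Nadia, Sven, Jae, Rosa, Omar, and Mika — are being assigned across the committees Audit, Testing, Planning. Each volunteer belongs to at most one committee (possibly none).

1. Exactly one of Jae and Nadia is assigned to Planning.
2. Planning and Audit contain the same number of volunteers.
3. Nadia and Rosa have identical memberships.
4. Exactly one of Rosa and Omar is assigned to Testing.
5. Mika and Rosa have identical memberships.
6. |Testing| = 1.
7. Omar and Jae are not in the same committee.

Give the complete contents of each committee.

Audit = {Sven}; Testing = {Omar}; Planning = {Jae}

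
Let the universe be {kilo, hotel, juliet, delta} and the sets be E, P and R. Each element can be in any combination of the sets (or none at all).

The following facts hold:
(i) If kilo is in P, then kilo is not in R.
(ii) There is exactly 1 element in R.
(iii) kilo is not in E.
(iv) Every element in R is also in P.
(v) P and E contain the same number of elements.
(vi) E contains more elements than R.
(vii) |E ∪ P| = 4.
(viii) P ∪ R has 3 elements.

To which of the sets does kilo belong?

kilo: P

From (iii): kilo ∉ E.
Suppose kilo ∉ P: no assignment then satisfies all the clues, so kilo ∈ P.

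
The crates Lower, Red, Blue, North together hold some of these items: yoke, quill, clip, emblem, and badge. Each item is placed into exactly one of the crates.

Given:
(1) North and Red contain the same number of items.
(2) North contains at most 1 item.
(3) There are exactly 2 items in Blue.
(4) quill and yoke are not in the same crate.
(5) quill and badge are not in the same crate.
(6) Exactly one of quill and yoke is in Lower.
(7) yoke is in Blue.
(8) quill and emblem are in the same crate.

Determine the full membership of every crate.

Lower = {clip, emblem, quill}; Red = {}; Blue = {badge, yoke}; North = {}

From (7): yoke ∈ Blue.
(4): quill ∉ Blue.
(6) (exactly one): quill ∈ Lower.
(8): emblem matches quill: emblem ∈ Lower.
(5): badge ∉ Lower.
Suppose clip ∉ Lower: no assignment then satisfies all the clues, so clip ∈ Lower.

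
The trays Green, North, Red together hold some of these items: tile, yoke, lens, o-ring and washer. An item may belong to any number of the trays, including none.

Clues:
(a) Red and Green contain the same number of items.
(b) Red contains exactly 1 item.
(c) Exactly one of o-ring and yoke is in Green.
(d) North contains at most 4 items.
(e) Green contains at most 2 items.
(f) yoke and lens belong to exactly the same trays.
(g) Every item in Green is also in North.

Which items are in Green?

Green = {o-ring}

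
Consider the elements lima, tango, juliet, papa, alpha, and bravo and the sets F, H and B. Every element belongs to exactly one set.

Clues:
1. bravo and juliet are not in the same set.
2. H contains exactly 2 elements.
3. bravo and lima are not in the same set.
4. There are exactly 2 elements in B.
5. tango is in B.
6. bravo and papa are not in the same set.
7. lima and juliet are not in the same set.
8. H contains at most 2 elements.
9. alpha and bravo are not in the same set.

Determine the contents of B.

B = {bravo, tango}

From (5): tango ∈ B.
Suppose lima ∈ B: no assignment then satisfies all the clues, so lima ∉ B.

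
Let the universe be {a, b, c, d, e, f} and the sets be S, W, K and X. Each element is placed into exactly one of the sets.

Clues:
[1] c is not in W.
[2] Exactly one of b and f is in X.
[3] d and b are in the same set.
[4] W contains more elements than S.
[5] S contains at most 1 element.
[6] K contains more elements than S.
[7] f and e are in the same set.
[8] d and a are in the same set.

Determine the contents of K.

K = {c}

From (1): c ∉ W.
Suppose a ∈ K: no assignment then satisfies all the clues, so a ∉ K.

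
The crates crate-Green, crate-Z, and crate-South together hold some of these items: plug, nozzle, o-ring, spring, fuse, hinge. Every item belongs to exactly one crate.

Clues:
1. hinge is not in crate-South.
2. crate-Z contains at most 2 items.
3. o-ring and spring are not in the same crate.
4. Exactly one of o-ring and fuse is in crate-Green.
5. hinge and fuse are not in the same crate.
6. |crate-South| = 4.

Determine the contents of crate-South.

crate-South = {fuse, nozzle, plug, spring}

From (1): hinge ∉ crate-South.
Suppose plug ∉ crate-South: no assignment then satisfies all the clues, so plug ∈ crate-South.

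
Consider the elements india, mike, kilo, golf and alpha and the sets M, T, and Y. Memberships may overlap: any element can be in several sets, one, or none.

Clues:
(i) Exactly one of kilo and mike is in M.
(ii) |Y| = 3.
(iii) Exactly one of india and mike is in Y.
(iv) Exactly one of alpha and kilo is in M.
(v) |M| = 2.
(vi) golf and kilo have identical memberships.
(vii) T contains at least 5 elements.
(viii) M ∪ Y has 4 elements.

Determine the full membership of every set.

M = {alpha, mike}; T = {alpha, golf, india, kilo, mike}; Y = {golf, kilo, mike}

(vii): only 5 candidates remain for T, so all are in.
Suppose india ∈ M: no assignment then satisfies all the clues, so india ∉ M.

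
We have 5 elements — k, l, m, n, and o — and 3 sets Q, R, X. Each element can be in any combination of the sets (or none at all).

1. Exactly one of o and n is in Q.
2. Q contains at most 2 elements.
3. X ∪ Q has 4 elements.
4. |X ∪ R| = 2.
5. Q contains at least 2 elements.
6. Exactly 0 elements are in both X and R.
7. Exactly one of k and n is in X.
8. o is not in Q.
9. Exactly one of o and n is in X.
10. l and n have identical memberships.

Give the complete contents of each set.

Q = {l, n}; R = {}; X = {k, o}

From (8): o ∉ Q.
(1) (exactly one): n ∈ Q.
(10): l matches n: l ∈ Q.
(2): Q already has 2, so the rest are out.
Suppose k ∈ R: no assignment then satisfies all the clues, so k ∉ R.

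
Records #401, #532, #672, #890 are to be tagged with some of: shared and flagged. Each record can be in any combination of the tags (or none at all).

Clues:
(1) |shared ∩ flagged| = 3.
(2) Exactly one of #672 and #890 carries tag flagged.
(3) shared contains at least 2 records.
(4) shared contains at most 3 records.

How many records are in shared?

3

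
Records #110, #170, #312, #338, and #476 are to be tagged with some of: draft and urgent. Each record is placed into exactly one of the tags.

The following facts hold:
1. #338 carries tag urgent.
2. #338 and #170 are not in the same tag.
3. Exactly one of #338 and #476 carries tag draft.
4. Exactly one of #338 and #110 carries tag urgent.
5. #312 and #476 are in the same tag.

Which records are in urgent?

From (1): #338 ∈ urgent.
(2): #170 ∉ urgent.
(3) (exactly one): #476 ∈ draft.
(4) (exactly one): #110 ∉ urgent.
(5): #312 matches #476: #312 ∈ draft.
Only one tag left: #110 ∈ draft.
Only one tag left: #170 ∈ draft.

urgent = {#338}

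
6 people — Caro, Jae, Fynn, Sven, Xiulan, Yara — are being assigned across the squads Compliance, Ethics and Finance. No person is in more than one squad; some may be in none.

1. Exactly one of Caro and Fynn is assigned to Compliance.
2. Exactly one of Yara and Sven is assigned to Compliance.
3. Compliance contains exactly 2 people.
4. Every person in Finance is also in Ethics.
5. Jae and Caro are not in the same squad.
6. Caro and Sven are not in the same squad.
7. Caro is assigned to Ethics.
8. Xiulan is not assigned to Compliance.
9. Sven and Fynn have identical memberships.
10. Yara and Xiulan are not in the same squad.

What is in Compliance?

From (7): Caro ∈ Ethics.
From (8): Xiulan ∉ Compliance.
(1) (exactly one): Fynn ∈ Compliance.
(5): Jae ∉ Ethics.
(6): Sven ∉ Ethics.
(9): Sven matches Fynn: Sven ∈ Compliance.
(2) (exactly one): Yara ∉ Compliance.
(3): Compliance already has 2, so the rest are out.
(4) contrapositive: Jae ∉ Finance.

Compliance = {Fynn, Sven}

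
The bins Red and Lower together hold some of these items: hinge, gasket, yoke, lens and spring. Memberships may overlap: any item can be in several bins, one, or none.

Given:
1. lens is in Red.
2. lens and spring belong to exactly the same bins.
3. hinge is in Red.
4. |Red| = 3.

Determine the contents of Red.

Red = {hinge, lens, spring}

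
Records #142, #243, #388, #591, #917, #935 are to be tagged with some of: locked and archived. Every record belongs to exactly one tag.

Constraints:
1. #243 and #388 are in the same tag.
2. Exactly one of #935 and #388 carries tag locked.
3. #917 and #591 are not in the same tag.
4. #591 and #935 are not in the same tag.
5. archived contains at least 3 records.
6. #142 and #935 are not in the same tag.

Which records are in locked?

locked = {#917, #935}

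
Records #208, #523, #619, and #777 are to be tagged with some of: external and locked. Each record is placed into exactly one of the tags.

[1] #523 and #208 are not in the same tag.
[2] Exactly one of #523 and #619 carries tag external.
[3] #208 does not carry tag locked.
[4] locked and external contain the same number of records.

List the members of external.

external = {#208, #619}

From (3): #208 ∉ locked.
Only one tag left: #208 ∈ external.
(1): #523 ∉ external.
(2) (exactly one): #619 ∈ external.
Only one tag left: #523 ∈ locked.
Suppose #777 ∈ external: no assignment then satisfies all the clues, so #777 ∉ external.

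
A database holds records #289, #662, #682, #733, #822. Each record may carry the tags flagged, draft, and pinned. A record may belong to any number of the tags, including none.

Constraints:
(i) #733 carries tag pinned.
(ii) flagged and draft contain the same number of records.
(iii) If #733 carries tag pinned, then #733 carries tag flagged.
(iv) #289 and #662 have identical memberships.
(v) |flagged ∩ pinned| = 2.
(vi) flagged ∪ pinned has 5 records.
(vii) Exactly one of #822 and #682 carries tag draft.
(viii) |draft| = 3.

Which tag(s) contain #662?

#662: draft, pinned

From (i): #733 ∈ pinned.
(iii): #733 ∈ flagged.
Suppose #662 ∈ flagged: no assignment then satisfies all the clues, so #662 ∉ flagged.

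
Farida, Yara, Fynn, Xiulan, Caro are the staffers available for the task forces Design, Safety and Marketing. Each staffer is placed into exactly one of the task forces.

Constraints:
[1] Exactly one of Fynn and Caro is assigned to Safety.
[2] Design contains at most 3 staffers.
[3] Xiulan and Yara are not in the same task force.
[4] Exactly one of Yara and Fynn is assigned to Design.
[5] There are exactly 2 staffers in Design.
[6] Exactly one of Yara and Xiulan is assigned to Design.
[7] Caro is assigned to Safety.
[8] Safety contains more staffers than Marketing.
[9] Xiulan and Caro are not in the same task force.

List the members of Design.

Design = {Fynn, Xiulan}

From (7): Caro ∈ Safety.
(1) (exactly one): Fynn ∉ Safety.
(9): Xiulan ∉ Safety.
Suppose Farida ∈ Design: no assignment then satisfies all the clues, so Farida ∉ Design.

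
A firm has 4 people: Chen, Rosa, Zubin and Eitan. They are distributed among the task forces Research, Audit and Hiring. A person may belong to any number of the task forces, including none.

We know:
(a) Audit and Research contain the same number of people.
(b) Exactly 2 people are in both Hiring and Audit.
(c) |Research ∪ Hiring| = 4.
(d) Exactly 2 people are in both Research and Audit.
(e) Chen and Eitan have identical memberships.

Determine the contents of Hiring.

Hiring = {Chen, Eitan, Rosa, Zubin}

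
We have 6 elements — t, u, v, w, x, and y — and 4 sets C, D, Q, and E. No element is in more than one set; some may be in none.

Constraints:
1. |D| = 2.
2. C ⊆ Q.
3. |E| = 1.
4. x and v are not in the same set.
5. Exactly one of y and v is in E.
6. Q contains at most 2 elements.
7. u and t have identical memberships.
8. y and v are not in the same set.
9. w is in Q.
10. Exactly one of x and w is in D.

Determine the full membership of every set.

C = {}; D = {x, y}; Q = {w}; E = {v}

From (9): w ∈ Q.
(10) (exactly one): x ∈ D.
(4): v ∉ D.
Suppose t ∈ C: no assignment then satisfies all the clues, so t ∉ C.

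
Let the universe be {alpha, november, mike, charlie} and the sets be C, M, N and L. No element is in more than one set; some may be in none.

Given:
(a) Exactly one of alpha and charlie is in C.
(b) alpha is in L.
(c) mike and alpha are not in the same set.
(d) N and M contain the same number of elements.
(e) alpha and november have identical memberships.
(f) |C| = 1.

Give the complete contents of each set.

C = {charlie}; M = {}; N = {}; L = {alpha, november}

From (b): alpha ∈ L.
(a) (exactly one): charlie ∈ C.
(c): mike ∉ L.
(e): november matches alpha: november ∉ C.
(e): november matches alpha: november ∉ M.
(e): november matches alpha: november ∉ N.
(e): november matches alpha: november ∈ L.
(f): C already has 1, so the rest are out.
Suppose mike ∈ M: no assignment then satisfies all the clues, so mike ∉ M.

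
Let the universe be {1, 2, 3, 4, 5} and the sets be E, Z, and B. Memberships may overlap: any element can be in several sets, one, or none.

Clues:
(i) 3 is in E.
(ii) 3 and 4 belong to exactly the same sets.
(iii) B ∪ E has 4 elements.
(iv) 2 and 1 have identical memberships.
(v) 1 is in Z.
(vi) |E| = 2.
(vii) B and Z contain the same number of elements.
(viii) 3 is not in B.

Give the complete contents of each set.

E = {3, 4}; Z = {1, 2}; B = {1, 2}

From (i): 3 ∈ E.
From (v): 1 ∈ Z.
From (viii): 3 ∉ B.
(ii): 4 matches 3: 4 ∈ E.
(ii): 4 matches 3: 4 ∉ B.
(iv): 2 matches 1: 2 ∈ Z.
(vi): E already has 2, so the rest are out.
Suppose 1 ∉ B: no assignment then satisfies all the clues, so 1 ∈ B.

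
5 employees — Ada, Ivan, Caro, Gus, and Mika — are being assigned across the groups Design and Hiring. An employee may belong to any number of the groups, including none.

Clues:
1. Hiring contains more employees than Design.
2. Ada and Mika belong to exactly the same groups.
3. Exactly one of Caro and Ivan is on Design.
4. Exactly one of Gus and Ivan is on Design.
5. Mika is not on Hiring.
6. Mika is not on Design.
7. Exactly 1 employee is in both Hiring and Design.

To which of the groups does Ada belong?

Ada: none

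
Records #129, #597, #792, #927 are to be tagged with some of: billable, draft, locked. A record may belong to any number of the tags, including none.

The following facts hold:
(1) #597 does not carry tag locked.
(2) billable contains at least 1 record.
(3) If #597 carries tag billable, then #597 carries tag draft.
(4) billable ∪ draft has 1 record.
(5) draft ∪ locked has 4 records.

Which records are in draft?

draft = {#597}

From (1): #597 ∉ locked.
Suppose #129 ∈ draft: no assignment then satisfies all the clues, so #129 ∉ draft.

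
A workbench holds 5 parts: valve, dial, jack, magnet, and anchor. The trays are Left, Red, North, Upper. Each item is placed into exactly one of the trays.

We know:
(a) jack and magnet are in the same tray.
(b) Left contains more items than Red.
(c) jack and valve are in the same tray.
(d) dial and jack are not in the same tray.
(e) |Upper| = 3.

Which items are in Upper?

Upper = {jack, magnet, valve}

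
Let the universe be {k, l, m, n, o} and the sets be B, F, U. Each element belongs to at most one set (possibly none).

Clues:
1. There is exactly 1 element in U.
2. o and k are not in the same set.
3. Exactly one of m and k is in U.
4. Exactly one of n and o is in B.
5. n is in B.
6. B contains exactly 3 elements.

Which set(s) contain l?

l: B

From (5): n ∈ B.
(4) (exactly one): o ∉ B.
Suppose l ∉ B: no assignment then satisfies all the clues, so l ∈ B.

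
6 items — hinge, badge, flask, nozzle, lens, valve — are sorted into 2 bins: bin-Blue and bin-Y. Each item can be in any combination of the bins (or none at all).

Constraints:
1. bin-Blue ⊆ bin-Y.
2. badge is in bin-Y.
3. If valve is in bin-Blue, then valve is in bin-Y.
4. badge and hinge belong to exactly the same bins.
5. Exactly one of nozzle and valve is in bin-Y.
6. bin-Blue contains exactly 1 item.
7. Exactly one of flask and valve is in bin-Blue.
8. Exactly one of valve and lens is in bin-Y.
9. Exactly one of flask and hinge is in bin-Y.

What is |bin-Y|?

From (2): badge ∈ bin-Y.
(4): hinge matches badge: hinge ∈ bin-Y.
(9) (exactly one): flask ∉ bin-Y.
(1) contrapositive: flask ∉ bin-Blue.
(7) (exactly one): valve ∈ bin-Blue.
(1) with valve ∈ bin-Blue: valve ∈ bin-Y.
(5) (exactly one): nozzle ∉ bin-Y.
(6): bin-Blue already has 1, so the rest are out.
(8) (exactly one): lens ∉ bin-Y.

3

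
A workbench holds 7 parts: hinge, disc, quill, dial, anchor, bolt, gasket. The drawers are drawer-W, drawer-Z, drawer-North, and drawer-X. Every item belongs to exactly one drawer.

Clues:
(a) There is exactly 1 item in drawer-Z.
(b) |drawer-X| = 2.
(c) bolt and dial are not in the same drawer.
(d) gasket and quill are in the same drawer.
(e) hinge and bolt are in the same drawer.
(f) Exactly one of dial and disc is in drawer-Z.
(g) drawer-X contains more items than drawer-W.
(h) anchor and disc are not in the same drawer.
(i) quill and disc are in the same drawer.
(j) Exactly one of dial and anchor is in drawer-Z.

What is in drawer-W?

drawer-W = {anchor}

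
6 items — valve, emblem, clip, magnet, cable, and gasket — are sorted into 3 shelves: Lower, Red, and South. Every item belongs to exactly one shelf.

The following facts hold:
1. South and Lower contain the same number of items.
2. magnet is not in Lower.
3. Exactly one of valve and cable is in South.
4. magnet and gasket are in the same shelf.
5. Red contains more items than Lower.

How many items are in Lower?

1

From (2): magnet ∉ Lower.
(4): gasket matches magnet: gasket ∉ Lower.
Suppose emblem ∈ South: no assignment then satisfies all the clues, so emblem ∉ South.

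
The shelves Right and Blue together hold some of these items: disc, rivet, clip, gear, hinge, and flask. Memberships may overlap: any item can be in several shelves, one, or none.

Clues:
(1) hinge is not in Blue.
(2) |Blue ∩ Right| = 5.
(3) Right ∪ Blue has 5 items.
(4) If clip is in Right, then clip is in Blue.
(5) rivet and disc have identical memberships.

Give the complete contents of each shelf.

From (1): hinge ∉ Blue.
Suppose disc ∉ Right: no assignment then satisfies all the clues, so disc ∈ Right.

Right = {clip, disc, flask, gear, rivet}; Blue = {clip, disc, flask, gear, rivet}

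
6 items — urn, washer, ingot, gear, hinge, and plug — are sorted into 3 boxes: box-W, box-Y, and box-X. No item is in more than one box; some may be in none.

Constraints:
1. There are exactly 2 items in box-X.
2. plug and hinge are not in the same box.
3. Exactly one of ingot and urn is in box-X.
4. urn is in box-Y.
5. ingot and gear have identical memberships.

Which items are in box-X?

From (4): urn ∈ box-Y.
(3) (exactly one): ingot ∈ box-X.
(5): gear matches ingot: gear ∉ box-W.
(5): gear matches ingot: gear ∉ box-Y.
(5): gear matches ingot: gear ∈ box-X.
(1): box-X already has 2, so the rest are out.

box-X = {gear, ingot}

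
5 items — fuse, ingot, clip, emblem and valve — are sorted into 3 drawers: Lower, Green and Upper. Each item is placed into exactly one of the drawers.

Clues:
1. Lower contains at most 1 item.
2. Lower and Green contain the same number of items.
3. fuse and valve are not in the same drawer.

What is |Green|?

1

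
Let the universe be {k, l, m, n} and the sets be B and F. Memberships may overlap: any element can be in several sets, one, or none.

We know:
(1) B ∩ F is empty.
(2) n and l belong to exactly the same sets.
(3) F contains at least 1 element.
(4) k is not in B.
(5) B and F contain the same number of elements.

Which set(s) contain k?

From (4): k ∉ B.
Suppose k ∉ F: no assignment then satisfies all the clues, so k ∈ F.

k: F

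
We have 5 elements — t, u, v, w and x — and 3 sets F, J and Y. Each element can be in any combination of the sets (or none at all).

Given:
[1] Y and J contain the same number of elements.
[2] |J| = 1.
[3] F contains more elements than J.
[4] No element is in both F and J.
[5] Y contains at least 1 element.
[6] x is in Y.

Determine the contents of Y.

Y = {x}

From (6): x ∈ Y.
Suppose t ∈ Y: no assignment then satisfies all the clues, so t ∉ Y.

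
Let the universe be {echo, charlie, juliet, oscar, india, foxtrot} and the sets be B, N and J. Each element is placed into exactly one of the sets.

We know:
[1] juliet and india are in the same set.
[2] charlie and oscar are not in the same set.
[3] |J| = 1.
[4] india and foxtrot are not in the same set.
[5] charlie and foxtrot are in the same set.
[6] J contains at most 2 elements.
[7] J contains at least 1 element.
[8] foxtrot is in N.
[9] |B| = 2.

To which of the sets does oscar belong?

oscar: J

From (8): foxtrot ∈ N.
(4): india ∉ N.
(5): charlie matches foxtrot: charlie ∉ B.
(5): charlie matches foxtrot: charlie ∈ N.
(1): juliet matches india: juliet ∉ N.
(2): oscar ∉ N.
Suppose oscar ∈ B: no assignment then satisfies all the clues, so oscar ∉ B.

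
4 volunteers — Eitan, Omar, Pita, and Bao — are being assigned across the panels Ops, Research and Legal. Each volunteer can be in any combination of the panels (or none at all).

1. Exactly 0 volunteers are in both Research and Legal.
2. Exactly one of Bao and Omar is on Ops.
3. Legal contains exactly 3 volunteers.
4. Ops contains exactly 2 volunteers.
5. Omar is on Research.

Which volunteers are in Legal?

Legal = {Bao, Eitan, Pita}

From (5): Omar ∈ Research.
Suppose Eitan ∉ Legal: no assignment then satisfies all the clues, so Eitan ∈ Legal.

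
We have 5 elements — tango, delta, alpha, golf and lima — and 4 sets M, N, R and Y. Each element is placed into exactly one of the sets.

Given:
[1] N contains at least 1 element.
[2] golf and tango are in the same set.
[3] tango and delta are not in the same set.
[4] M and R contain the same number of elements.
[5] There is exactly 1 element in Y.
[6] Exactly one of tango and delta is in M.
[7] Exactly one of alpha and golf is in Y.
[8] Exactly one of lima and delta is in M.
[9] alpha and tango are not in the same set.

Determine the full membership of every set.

M = {delta}; N = {golf, tango}; R = {lima}; Y = {alpha}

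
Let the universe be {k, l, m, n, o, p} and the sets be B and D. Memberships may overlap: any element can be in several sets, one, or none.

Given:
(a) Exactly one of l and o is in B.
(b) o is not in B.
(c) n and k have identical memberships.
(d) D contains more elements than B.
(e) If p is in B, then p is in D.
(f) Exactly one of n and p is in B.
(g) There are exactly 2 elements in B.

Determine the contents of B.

From (b): o ∉ B.
(a) (exactly one): l ∈ B.
Suppose k ∈ B: no assignment then satisfies all the clues, so k ∉ B.

B = {l, p}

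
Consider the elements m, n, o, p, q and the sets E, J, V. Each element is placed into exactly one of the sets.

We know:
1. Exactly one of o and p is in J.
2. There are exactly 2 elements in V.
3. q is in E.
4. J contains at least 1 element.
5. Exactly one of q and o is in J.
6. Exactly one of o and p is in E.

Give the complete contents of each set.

From (3): q ∈ E.
(5) (exactly one): o ∈ J.
(6) (exactly one): p ∈ E.
(2): only 2 candidates remain for V, so all are in.

E = {p, q}; J = {o}; V = {m, n}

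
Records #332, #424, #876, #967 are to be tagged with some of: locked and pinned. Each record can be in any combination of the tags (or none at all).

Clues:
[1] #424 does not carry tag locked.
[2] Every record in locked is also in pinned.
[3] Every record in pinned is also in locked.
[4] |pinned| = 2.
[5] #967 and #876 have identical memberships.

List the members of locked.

locked = {#876, #967}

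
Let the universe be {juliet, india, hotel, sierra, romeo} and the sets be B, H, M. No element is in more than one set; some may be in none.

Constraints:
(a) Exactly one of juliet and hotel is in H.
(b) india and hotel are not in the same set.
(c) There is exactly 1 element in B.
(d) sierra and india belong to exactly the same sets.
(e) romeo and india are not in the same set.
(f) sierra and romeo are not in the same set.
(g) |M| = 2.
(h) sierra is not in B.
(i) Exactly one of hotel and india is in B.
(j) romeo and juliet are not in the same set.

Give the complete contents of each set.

From (h): sierra ∉ B.
(d): india matches sierra: india ∉ B.
(i) (exactly one): hotel ∈ B.
(a) (exactly one): juliet ∈ H.
(c): B already has 1, so the rest are out.
(j): romeo ∉ H.
Suppose india ∈ H: no assignment then satisfies all the clues, so india ∉ H.

B = {hotel}; H = {juliet}; M = {india, sierra}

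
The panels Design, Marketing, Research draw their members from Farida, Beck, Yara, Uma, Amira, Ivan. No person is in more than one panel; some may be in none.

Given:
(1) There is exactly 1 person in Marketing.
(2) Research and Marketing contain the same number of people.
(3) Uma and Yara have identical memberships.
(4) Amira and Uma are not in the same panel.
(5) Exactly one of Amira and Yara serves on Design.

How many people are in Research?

1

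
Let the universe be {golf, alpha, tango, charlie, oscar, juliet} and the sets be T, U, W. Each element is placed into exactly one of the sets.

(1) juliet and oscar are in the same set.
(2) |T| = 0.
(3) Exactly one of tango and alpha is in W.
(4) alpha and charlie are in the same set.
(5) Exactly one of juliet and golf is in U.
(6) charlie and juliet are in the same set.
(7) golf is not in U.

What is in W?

W = {golf, tango}

From (7): golf ∉ U.
(2): T already has 0, so the rest are out.
(5) (exactly one): juliet ∈ U.
(6): charlie matches juliet: charlie ∈ U.
Only one set left: golf ∈ W.
(1): oscar matches juliet: oscar ∈ U.
(4): alpha matches charlie: alpha ∈ U.
(3) (exactly one): tango ∈ W.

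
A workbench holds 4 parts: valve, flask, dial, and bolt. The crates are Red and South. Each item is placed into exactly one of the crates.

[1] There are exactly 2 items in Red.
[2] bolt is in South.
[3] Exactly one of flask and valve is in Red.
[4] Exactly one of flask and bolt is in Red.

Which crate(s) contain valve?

From (2): bolt ∈ South.
(4) (exactly one): flask ∈ Red.
(3) (exactly one): valve ∉ Red.
Only one crate left: valve ∈ South.
(1): only 2 candidates remain for Red, so all are in.

valve: South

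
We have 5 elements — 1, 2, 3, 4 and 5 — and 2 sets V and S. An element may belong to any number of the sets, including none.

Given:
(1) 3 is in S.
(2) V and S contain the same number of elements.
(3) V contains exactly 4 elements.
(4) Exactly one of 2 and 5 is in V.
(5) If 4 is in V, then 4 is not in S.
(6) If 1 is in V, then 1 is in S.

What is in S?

S = {1, 2, 3, 5}

From (1): 3 ∈ S.
Suppose 1 ∉ S: no assignment then satisfies all the clues, so 1 ∈ S.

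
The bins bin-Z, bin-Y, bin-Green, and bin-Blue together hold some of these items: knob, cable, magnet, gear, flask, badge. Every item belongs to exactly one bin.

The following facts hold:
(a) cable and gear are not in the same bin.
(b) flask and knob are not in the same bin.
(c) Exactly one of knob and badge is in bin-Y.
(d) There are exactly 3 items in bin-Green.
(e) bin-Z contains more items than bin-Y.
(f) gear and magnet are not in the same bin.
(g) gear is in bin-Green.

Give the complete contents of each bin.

bin-Z = {cable, magnet}; bin-Y = {knob}; bin-Green = {badge, flask, gear}; bin-Blue = {}

From (g): gear ∈ bin-Green.
(a): cable ∉ bin-Green.
(f): magnet ∉ bin-Green.
Suppose knob ∈ bin-Z: no assignment then satisfies all the clues, so knob ∉ bin-Z.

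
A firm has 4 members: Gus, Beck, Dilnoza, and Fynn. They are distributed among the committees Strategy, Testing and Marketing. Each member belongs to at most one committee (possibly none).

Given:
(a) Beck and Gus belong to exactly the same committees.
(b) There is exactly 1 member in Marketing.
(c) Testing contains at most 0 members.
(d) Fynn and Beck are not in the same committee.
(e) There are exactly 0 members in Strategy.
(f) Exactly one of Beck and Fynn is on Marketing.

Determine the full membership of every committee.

Strategy = {}; Testing = {}; Marketing = {Fynn}

(c): Testing already has 0, so the rest are out.
(e): Strategy already has 0, so the rest are out.
Suppose Gus ∈ Marketing: no assignment then satisfies all the clues, so Gus ∉ Marketing.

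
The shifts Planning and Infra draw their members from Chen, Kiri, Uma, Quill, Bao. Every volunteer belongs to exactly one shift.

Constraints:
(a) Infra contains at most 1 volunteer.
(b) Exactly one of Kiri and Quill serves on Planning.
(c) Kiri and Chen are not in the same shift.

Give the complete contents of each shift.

Planning = {Bao, Chen, Quill, Uma}; Infra = {Kiri}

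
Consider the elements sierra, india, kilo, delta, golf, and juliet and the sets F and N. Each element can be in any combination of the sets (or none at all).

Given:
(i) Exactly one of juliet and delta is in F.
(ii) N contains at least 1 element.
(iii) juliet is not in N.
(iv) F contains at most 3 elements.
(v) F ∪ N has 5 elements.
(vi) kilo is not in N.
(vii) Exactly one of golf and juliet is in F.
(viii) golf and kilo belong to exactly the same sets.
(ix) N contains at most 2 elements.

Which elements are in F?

F = {delta, golf, kilo}

From (iii): juliet ∉ N.
From (vi): kilo ∉ N.
(viii): golf matches kilo: golf ∉ N.
Suppose sierra ∈ F: no assignment then satisfies all the clues, so sierra ∉ F.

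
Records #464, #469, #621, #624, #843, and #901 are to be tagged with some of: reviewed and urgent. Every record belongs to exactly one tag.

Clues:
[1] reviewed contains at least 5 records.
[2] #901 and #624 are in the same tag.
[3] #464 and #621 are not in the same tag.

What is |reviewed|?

5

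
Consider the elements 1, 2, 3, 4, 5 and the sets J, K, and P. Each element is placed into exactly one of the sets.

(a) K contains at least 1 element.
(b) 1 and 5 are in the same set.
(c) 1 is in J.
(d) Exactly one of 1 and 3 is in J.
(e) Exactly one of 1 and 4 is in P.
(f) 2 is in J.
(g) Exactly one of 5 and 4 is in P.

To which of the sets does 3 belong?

3: K

From (c): 1 ∈ J.
From (f): 2 ∈ J.
(b): 5 matches 1: 5 ∈ J.
(d) (exactly one): 3 ∉ J.
(e) (exactly one): 4 ∈ P.
(a): only 1 candidates remain for K, so all are in.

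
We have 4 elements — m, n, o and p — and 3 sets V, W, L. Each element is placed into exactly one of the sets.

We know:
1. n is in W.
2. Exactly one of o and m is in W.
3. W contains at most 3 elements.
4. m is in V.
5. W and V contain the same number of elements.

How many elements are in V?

From (1): n ∈ W.
From (4): m ∈ V.
(2) (exactly one): o ∈ W.
Suppose p ∉ V: no assignment then satisfies all the clues, so p ∈ V.

2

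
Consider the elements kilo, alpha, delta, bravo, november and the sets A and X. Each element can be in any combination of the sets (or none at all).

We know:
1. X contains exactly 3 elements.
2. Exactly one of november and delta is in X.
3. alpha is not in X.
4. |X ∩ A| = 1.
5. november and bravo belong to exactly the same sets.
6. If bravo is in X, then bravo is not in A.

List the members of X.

X = {bravo, kilo, november}

From (3): alpha ∉ X.
Suppose kilo ∉ X: no assignment then satisfies all the clues, so kilo ∈ X.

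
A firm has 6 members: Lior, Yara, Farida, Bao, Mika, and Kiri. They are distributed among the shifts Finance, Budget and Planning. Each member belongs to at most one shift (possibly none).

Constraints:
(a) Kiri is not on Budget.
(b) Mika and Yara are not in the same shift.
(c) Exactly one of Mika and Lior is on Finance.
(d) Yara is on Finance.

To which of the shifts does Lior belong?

From (a): Kiri ∉ Budget.
From (d): Yara ∈ Finance.
(b): Mika ∉ Finance.
(c) (exactly one): Lior ∈ Finance.

Lior: Finance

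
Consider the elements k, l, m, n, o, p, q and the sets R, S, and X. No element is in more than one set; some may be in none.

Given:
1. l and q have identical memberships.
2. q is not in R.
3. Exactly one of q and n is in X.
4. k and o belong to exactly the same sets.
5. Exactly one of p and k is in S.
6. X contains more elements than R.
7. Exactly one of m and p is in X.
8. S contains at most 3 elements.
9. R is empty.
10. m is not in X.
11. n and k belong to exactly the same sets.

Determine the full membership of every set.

R = {}; S = {k, n, o}; X = {l, p, q}

From (2): q ∉ R.
From (10): m ∉ X.
(1): l matches q: l ∉ R.
(7) (exactly one): p ∈ X.
(9): R already has 0, so the rest are out.
(5) (exactly one): k ∈ S.
(11): n matches k: n ∈ S.
(3) (exactly one): q ∈ X.
(4): o matches k: o ∈ S.
(8): S already has 3, so the rest are out.
(1): l matches q: l ∈ X.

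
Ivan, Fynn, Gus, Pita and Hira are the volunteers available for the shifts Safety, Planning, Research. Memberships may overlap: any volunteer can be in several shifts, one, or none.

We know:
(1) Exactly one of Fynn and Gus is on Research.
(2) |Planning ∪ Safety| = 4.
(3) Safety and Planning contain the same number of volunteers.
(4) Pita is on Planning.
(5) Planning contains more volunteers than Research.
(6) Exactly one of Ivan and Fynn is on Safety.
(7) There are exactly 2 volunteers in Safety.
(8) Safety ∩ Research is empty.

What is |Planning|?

2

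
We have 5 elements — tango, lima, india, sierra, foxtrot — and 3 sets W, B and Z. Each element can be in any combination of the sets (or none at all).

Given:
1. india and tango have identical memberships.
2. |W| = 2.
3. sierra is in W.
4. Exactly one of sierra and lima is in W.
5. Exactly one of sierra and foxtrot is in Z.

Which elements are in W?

W = {foxtrot, sierra}

From (3): sierra ∈ W.
(4) (exactly one): lima ∉ W.
Suppose tango ∈ W: no assignment then satisfies all the clues, so tango ∉ W.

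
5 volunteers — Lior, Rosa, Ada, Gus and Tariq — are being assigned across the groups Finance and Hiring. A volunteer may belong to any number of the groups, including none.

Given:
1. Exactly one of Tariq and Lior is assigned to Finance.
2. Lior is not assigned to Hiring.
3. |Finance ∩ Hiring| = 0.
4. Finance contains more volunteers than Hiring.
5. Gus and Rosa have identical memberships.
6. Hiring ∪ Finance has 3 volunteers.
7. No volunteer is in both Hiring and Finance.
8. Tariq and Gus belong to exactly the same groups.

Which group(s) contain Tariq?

Tariq: Finance

From (2): Lior ∉ Hiring.
Suppose Tariq ∉ Finance: no assignment then satisfies all the clues, so Tariq ∈ Finance.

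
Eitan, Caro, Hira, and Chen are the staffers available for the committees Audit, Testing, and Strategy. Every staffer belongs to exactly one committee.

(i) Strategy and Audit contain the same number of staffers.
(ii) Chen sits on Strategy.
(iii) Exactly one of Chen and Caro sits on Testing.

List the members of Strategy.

From (ii): Chen ∈ Strategy.
(iii) (exactly one): Caro ∈ Testing.
Suppose Eitan ∈ Strategy: no assignment then satisfies all the clues, so Eitan ∉ Strategy.

Strategy = {Chen}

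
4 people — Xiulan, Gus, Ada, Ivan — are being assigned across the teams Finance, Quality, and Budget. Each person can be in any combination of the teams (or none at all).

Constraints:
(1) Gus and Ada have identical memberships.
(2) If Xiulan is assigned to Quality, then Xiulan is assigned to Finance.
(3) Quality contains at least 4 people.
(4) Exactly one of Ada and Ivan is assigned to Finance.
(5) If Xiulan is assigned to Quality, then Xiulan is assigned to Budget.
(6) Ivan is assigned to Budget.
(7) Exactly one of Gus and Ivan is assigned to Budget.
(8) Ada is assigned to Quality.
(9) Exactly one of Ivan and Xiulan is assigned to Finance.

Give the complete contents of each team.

Finance = {Ada, Gus, Xiulan}; Quality = {Ada, Gus, Ivan, Xiulan}; Budget = {Ivan, Xiulan}

From (6): Ivan ∈ Budget.
From (8): Ada ∈ Quality.
(1): Gus matches Ada: Gus ∈ Quality.
(3): only 4 candidates remain for Quality, so all are in.
(5): Xiulan ∈ Budget.
(7) (exactly one): Gus ∉ Budget.
(1): Ada matches Gus: Ada ∉ Budget.
(2): Xiulan ∈ Finance.
(9) (exactly one): Ivan ∉ Finance.
(4) (exactly one): Ada ∈ Finance.
(1): Gus matches Ada: Gus ∈ Finance.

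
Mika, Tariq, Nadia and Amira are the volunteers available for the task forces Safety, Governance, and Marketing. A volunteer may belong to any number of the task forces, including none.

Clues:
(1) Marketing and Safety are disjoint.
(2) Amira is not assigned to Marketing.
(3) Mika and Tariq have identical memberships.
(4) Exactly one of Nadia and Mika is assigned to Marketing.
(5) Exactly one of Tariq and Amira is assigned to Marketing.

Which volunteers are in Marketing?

Marketing = {Mika, Tariq}

From (2): Amira ∉ Marketing.
(5) (exactly one): Tariq ∈ Marketing.
(1) (disjoint): Tariq ∉ Safety.
(3): Mika matches Tariq: Mika ∉ Safety.
(3): Mika matches Tariq: Mika ∈ Marketing.
(4) (exactly one): Nadia ∉ Marketing.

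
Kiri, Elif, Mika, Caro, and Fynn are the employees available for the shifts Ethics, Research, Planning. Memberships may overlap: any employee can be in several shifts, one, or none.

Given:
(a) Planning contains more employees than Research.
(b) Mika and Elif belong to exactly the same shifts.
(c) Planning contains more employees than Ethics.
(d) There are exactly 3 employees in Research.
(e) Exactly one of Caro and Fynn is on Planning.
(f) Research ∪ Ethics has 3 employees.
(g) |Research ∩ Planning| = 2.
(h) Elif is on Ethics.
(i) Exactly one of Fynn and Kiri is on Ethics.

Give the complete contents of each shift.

Ethics = {Elif, Fynn, Mika}; Research = {Elif, Fynn, Mika}; Planning = {Caro, Elif, Kiri, Mika}

From (h): Elif ∈ Ethics.
(b): Mika matches Elif: Mika ∈ Ethics.
Suppose Kiri ∈ Ethics: no assignment then satisfies all the clues, so Kiri ∉ Ethics.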